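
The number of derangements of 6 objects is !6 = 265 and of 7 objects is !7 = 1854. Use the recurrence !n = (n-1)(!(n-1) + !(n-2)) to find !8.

14833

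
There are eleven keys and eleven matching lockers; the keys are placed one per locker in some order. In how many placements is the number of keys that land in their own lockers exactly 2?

7342280

Pick the 2 fixed positions: C(11,2) = 55 ways.
The other 9 form a derangement: !9 = 133496.
Total: 55 × 133496 = 7342280.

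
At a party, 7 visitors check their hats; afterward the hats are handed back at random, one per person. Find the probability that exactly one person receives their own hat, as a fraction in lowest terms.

53/144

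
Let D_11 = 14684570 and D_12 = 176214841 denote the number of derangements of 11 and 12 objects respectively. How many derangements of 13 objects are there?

2290792932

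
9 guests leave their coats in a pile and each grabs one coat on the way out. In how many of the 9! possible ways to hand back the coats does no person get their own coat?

133496

!9 = 9! · Σ_{k=0}^{9} (-1)^k/k!
= 9! - 9!/1! + 9!/2! - 9!/3! + 9!/4! - 9!/5! + 9!/6! - 9!/7! + 9!/8! - 9!/9!
= 362880 - 362880 + 181440 - 60480 + 15120 - 3024 + 504 - 72 + 9 - 1
= 133496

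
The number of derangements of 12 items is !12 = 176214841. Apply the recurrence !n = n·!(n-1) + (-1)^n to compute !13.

2290792932

!13 = 13·176214841 - 1 = 2290792932.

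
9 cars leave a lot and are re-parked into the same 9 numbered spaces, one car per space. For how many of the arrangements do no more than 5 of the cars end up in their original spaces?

Sum C(9,i)·!(9-i) for i = 0..5:
  i=0: C(9,0)·!9 = 1·133496 = 133496
  i=1: C(9,1)·!8 = 9·14833 = 133497
  i=2: C(9,2)·!7 = 36·1854 = 66744
  i=3: C(9,3)·!6 = 84·265 = 22260
  i=4: C(9,4)·!5 = 126·44 = 5544
  i=5: C(9,5)·!4 = 126·9 = 1134
Total = 362675.

362675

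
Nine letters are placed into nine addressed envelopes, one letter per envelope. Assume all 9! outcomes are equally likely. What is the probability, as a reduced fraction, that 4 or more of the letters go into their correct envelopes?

Favorable outcomes: Σ_{i≥4} C(9,i)·!(9-i) = 126·44 + 126·9 + 84·2 + 36·1 + 9·0 + 1·1 = 6883.
Total outcomes: 9! = 362880.
Probability = 6883/362880 = 6883/362880.

6883/362880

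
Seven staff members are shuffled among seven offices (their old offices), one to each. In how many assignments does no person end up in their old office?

1854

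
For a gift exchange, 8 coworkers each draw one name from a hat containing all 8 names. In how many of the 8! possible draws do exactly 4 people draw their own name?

630

Pick the 4 fixed positions: C(8,4) = 70 ways.
The other 4 form a derangement: !4 = 9.
Total: 70 × 9 = 630.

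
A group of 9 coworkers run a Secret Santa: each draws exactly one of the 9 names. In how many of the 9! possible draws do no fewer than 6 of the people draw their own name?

205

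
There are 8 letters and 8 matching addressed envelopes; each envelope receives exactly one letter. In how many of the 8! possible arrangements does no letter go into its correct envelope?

The number of derangements of 8 is !8 = Σ_{k=0}^{8} (-1)^k·8!/k!
= 8! - 8!/1! + 8!/2! - 8!/3! + 8!/4! - 8!/5! + 8!/6! - 8!/7! + 8!/8!
= 40320 - 40320 + 20160 - 6720 + 1680 - 336 + 56 - 8 + 1
= 14833

14833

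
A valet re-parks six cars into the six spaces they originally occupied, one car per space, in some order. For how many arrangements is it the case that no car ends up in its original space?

265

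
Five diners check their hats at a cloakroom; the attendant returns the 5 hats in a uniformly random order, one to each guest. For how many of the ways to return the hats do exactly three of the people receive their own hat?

10

Choose which 3 of the 5 are fixed: C(5,3) = 10.
The other 2 form a derangement: !2 = 1.
Total: 10 × 1 = 10.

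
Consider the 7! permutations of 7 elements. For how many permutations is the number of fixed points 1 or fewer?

# with exactly i fixed is C(7,i)·!(7-i); sum over i=0..1:
  i=0: C(7,0)·!7 = 1·1854 = 1854
  i=1: C(7,1)·!6 = 7·265 = 1855
Total = 3709.

3709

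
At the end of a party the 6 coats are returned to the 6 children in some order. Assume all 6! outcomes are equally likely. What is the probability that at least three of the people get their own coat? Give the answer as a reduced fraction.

7/90

Favorable outcomes: Σ_{i≥3} C(6,i)·!(6-i) = 20·2 + 15·1 + 6·0 + 1·1 = 56.
Total outcomes: 6! = 720.
Probability = 56/720 = 7/90.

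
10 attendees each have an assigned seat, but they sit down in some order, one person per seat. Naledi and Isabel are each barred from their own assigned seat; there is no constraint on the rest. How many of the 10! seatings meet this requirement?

2943360

Inclusion-exclusion on the 2 forbidden self-matches:
Σ_{j=0}^{2} (-1)^j C(2,j)(10-j)!
= C(2,0)·10! - C(2,1)·9! + C(2,2)·8!
= 3628800 - 725760 + 40320
= 2943360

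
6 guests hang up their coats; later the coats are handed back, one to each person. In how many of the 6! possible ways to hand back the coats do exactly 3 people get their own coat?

40

Choose which 3 of the 6 are fixed: C(6,3) = 20.
The remaining 3 must be deranged: !3 = 2.
Total: 20 × 2 = 40.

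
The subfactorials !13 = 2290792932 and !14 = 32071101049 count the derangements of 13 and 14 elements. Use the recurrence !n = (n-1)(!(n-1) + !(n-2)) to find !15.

481066515734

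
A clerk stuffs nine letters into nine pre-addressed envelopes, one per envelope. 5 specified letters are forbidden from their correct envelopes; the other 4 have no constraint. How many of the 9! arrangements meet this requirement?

Inclusion-exclusion on the 5 forbidden self-matches:
Σ_{j=0}^{5} (-1)^j C(5,j)(9-j)!
= C(5,0)·9! - C(5,1)·8! + C(5,2)·7! - C(5,3)·6! + C(5,4)·5! - C(5,5)·4!
= 362880 - 201600 + 50400 - 7200 + 600 - 24
= 205056

205056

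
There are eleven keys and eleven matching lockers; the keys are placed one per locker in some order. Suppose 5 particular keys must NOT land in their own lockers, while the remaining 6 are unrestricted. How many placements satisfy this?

Inclusion-exclusion on the 5 forbidden self-matches:
Σ_{j=0}^{5} (-1)^j C(5,j)(11-j)!
= C(5,0)·11! - C(5,1)·10! + C(5,2)·9! - C(5,3)·8! + C(5,4)·7! - C(5,5)·6!
= 39916800 - 18144000 + 3628800 - 403200 + 25200 - 720
= 25022880

25022880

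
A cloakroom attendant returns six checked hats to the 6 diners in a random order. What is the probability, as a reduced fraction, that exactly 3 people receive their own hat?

Favorable outcomes: C(6,3)·!3 = 20·2 = 40.
Total outcomes: 6! = 720.
Probability = 40/720 = 1/18.

1/18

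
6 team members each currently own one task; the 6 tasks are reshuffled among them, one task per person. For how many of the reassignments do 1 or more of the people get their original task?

Sum C(6,i)·!(6-i) for i = 1..6:
  i=1: C(6,1)·!5 = 6·44 = 264
  i=2: C(6,2)·!4 = 15·9 = 135
  i=3: C(6,3)·!3 = 20·2 = 40
  i=4: C(6,4)·!2 = 15·1 = 15
  i=5: C(6,5)·!1 = 6·0 = 0
  i=6: C(6,6)·!0 = 1·1 = 1
Total = 455.

455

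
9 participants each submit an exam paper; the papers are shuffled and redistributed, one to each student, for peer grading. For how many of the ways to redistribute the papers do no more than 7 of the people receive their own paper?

362879

# with exactly i fixed is C(9,i)·!(9-i); sum over i=0..7:
  i=0: C(9,0)·!9 = 1·133496 = 133496
  i=1: C(9,1)·!8 = 9·14833 = 133497
  i=2: C(9,2)·!7 = 36·1854 = 66744
  i=3: C(9,3)·!6 = 84·265 = 22260
  i=4: C(9,4)·!5 = 126·44 = 5544
  i=5: C(9,5)·!4 = 126·9 = 1134
  i=6: C(9,6)·!3 = 84·2 = 168
  i=7: C(9,7)·!2 = 36·1 = 36
Total = 362879.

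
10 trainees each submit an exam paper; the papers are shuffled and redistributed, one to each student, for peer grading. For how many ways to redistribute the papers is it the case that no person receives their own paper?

By inclusion-exclusion, !10 = Σ (-1)^k · 10!/k! for k=0..10
= 10! - 10!/1! + 10!/2! - 10!/3! + 10!/4! - 10!/5! + 10!/6! - 10!/7! + 10!/8! - 10!/9! + 10!/10!
= 3628800 - 3628800 + 1814400 - 604800 + 151200 - 30240 + 5040 - 720 + 90 - 10 + 1
= 1334961

1334961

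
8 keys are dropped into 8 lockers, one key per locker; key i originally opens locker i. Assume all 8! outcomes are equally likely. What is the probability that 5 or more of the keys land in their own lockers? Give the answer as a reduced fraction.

Favorable outcomes: Σ_{i≥5} C(8,i)·!(8-i) = 56·2 + 28·1 + 8·0 + 1·1 = 141.
Total outcomes: 8! = 40320.
Probability = 141/40320 = 47/13440.

47/13440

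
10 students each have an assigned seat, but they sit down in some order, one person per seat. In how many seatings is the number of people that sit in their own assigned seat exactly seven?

240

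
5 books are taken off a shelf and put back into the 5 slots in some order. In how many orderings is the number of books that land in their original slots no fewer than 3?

11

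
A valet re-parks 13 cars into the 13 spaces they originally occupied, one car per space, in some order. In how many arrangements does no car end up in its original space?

2290792932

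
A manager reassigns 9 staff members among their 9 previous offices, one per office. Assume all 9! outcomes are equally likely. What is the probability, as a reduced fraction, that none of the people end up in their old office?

16687/45360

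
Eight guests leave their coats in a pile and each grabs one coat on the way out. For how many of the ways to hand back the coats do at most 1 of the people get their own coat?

# with exactly i fixed is C(8,i)·!(8-i); sum over i=0..1:
  i=0: C(8,0)·!8 = 1·14833 = 14833
  i=1: C(8,1)·!7 = 8·1854 = 14832
Total = 29665.

29665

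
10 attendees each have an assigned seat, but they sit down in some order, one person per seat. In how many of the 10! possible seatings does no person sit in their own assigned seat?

!10 = 10! · Σ_{k=0}^{10} (-1)^k/k!
= 10! - 10!/1! + 10!/2! - 10!/3! + 10!/4! - 10!/5! + 10!/6! - 10!/7! + 10!/8! - 10!/9! + 10!/10!
= 3628800 - 3628800 + 1814400 - 604800 + 151200 - 30240 + 5040 - 720 + 90 - 10 + 1
= 1334961

1334961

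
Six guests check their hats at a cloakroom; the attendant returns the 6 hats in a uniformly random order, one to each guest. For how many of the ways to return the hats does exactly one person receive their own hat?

264

Pick the single fixed position: C(6,1) = 6 ways.
The remaining 5 must be deranged: !5 = 44.
Total: 6 × 44 = 264.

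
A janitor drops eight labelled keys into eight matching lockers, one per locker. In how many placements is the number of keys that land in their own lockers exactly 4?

630

Choose which 4 of the 8 are fixed: C(8,4) = 70.
The remaining 4 must be deranged: !4 = 9.
Total: 70 × 9 = 630.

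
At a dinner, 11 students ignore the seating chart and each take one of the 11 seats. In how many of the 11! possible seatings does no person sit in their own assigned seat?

14684570

The subfactorial !11 = [11!/e] (nearest integer).
11! = 39916800, and 39916800/e ≈ 14684570.08, so !11 = 14684570.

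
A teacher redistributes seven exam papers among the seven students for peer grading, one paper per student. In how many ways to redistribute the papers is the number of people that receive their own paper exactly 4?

70

Choose which 4 of the 7 are fixed: C(7,4) = 35.
The remaining 3 must be deranged: !3 = 2.
Total: 35 × 2 = 70.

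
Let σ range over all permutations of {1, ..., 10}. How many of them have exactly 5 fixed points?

Pick the 5 fixed positions: C(10,5) = 252 ways.
The other 5 form a derangement: !5 = 44.
Total: 252 × 44 = 11088.

11088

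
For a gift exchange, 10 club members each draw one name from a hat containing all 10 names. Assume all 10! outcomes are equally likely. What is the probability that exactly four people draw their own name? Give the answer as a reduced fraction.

Favorable outcomes: C(10,4)·!6 = 210·265 = 55650.
Total outcomes: 10! = 3628800.
Probability = 55650/3628800 = 53/3456.

53/3456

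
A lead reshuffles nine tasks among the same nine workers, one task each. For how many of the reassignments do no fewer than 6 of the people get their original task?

205

# with exactly i fixed is C(9,i)·!(9-i); sum over i=6..9:
  i=6: C(9,6)·!3 = 84·2 = 168
  i=7: C(9,7)·!2 = 36·1 = 36
  i=8: C(9,8)·!1 = 9·0 = 0
  i=9: C(9,9)·!0 = 1·1 = 1
Total = 205.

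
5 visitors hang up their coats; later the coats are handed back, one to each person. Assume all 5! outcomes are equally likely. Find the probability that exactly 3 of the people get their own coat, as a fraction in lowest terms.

1/12

Favorable outcomes: C(5,3)·!2 = 10·1 = 10.
Total outcomes: 5! = 120.
Probability = 10/120 = 1/12.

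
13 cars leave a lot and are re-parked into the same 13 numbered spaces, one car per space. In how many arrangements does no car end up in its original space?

2290792932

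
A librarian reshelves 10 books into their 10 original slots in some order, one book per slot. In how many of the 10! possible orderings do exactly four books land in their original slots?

55650

Choose which 4 of the 10 are fixed: C(10,4) = 210.
The other 6 form a derangement: !6 = 265.
Total: 210 × 265 = 55650.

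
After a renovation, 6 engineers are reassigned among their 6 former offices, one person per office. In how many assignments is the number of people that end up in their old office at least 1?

Sum C(6,i)·!(6-i) for i = 1..6:
  i=1: C(6,1)·!5 = 6·44 = 264
  i=2: C(6,2)·!4 = 15·9 = 135
  i=3: C(6,3)·!3 = 20·2 = 40
  i=4: C(6,4)·!2 = 15·1 = 15
  i=5: C(6,5)·!1 = 6·0 = 0
  i=6: C(6,6)·!0 = 1·1 = 1
Total = 455.

455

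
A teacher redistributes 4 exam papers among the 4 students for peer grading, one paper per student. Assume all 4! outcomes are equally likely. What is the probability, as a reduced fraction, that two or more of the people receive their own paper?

7/24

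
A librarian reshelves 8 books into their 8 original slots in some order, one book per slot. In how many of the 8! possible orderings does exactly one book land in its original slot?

Pick the single fixed position: C(8,1) = 8 ways.
The other 7 form a derangement: !7 = 1854.
Total: 8 × 1854 = 14832.

14832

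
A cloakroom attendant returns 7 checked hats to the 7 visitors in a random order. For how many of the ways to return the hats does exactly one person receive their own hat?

Choose which one of the 7 is fixed: C(7,1) = 7.
The other 6 form a derangement: !6 = 265.
Total: 7 × 265 = 1855.

1855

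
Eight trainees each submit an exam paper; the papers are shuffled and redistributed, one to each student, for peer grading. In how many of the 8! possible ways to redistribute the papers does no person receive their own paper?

The subfactorial !8 = [8!/e] (nearest integer).
8! = 40320, and 40320/e ≈ 14832.90, so !8 = 14833.

14833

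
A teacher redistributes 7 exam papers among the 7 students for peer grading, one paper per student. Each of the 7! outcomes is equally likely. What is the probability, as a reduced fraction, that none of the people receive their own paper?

Favorable outcomes: !7 = 1854.
Total outcomes: 7! = 5040.
Probability = 1854/5040 = 103/280.

103/280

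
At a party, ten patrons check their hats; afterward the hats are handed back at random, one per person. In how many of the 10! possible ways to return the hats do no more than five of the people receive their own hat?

3626624

Sum C(10,i)·!(10-i) for i = 0..5:
  i=0: C(10,0)·!10 = 1·1334961 = 1334961
  i=1: C(10,1)·!9 = 10·133496 = 1334960
  i=2: C(10,2)·!8 = 45·14833 = 667485
  i=3: C(10,3)·!7 = 120·1854 = 222480
  i=4: C(10,4)·!6 = 210·265 = 55650
  i=5: C(10,5)·!5 = 252·44 = 11088
Total = 3626624.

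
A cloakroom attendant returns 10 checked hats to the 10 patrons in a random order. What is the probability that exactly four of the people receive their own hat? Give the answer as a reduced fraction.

53/3456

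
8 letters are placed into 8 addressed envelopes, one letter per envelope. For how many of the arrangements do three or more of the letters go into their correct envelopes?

3235

Sum C(8,i)·!(8-i) for i = 3..8:
  i=3: C(8,3)·!5 = 56·44 = 2464
  i=4: C(8,4)·!4 = 70·9 = 630
  i=5: C(8,5)·!3 = 56·2 = 112
  i=6: C(8,6)·!2 = 28·1 = 28
  i=7: C(8,7)·!1 = 8·0 = 0
  i=8: C(8,8)·!0 = 1·1 = 1
Total = 3235.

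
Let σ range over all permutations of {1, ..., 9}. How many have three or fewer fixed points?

# with exactly i fixed is C(9,i)·!(9-i); sum over i=0..3:
  i=0: C(9,0)·!9 = 1·133496 = 133496
  i=1: C(9,1)·!8 = 9·14833 = 133497
  i=2: C(9,2)·!7 = 36·1854 = 66744
  i=3: C(9,3)·!6 = 84·265 = 22260
Total = 355997.

355997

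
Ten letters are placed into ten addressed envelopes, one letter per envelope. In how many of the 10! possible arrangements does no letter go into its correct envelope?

1334961

The number of derangements of 10 is !10 = Σ_{k=0}^{10} (-1)^k·10!/k!
= 10! - 10!/1! + 10!/2! - 10!/3! + 10!/4! - 10!/5! + 10!/6! - 10!/7! + 10!/8! - 10!/9! + 10!/10!
= 3628800 - 3628800 + 1814400 - 604800 + 151200 - 30240 + 5040 - 720 + 90 - 10 + 1
= 1334961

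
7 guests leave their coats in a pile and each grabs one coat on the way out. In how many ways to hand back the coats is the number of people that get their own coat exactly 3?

315

Choose which 3 of the 7 are fixed: C(7,3) = 35.
The other 4 form a derangement: !4 = 9.
Total: 35 × 9 = 315.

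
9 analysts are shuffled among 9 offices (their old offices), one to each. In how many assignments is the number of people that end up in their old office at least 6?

Sum C(9,i)·!(9-i) for i = 6..9:
  i=6: C(9,6)·!3 = 84·2 = 168
  i=7: C(9,7)·!2 = 36·1 = 36
  i=8: C(9,8)·!1 = 9·0 = 0
  i=9: C(9,9)·!0 = 1·1 = 1
Total = 205.

205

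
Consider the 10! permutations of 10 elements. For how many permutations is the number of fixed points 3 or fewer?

3559886

# with exactly i fixed is C(10,i)·!(10-i); sum over i=0..3:
  i=0: C(10,0)·!10 = 1·1334961 = 1334961
  i=1: C(10,1)·!9 = 10·133496 = 1334960
  i=2: C(10,2)·!8 = 45·14833 = 667485
  i=3: C(10,3)·!7 = 120·1854 = 222480
Total = 3559886.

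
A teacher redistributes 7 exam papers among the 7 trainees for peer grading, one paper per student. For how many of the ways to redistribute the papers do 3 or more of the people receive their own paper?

Sum C(7,i)·!(7-i) for i = 3..7:
  i=3: C(7,3)·!4 = 35·9 = 315
  i=4: C(7,4)·!3 = 35·2 = 70
  i=5: C(7,5)·!2 = 21·1 = 21
  i=6: C(7,6)·!1 = 7·0 = 0
  i=7: C(7,7)·!0 = 1·1 = 1
Total = 407.

407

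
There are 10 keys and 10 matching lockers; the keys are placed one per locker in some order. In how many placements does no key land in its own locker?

1334961

By inclusion-exclusion, !10 = Σ (-1)^k · 10!/k! for k=0..10
= 10! - 10!/1! + 10!/2! - 10!/3! + 10!/4! - 10!/5! + 10!/6! - 10!/7! + 10!/8! - 10!/9! + 10!/10!
= 3628800 - 3628800 + 1814400 - 604800 + 151200 - 30240 + 5040 - 720 + 90 - 10 + 1
= 1334961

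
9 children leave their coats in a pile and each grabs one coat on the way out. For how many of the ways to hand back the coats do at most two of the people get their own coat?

333737

# with exactly i fixed is C(9,i)·!(9-i); sum over i=0..2:
  i=0: C(9,0)·!9 = 1·133496 = 133496
  i=1: C(9,1)·!8 = 9·14833 = 133497
  i=2: C(9,2)·!7 = 36·1854 = 66744
Total = 333737.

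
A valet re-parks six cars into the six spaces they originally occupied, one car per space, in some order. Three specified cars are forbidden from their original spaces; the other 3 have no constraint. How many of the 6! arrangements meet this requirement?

426

Let A_j be the event that the j-th constrained one is fixed. By inclusion-exclusion over the 3 events:
Σ_{j=0}^{3} (-1)^j C(3,j)(6-j)!
= C(3,0)·6! - C(3,1)·5! + C(3,2)·4! - C(3,3)·3!
= 720 - 360 + 72 - 6
= 426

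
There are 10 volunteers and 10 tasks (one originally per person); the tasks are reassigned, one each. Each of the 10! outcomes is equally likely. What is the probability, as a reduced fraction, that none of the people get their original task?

Favorable outcomes: !10 = 1334961.
Total outcomes: 10! = 3628800.
Probability = 1334961/3628800 = 16481/44800.

16481/44800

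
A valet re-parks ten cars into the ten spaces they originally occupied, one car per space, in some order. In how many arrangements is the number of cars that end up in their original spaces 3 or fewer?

Sum C(10,i)·!(10-i) for i = 0..3:
  i=0: C(10,0)·!10 = 1·1334961 = 1334961
  i=1: C(10,1)·!9 = 10·133496 = 1334960
  i=2: C(10,2)·!8 = 45·14833 = 667485
  i=3: C(10,3)·!7 = 120·1854 = 222480
Total = 3559886.

3559886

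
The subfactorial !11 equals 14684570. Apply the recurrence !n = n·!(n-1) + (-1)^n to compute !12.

!12 = 12·14684570 + 1 = 176214841.

176214841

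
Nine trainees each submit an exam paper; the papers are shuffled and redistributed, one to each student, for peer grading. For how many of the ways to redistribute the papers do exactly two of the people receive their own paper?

66744

Choose which 2 of the 9 are fixed: C(9,2) = 36.
The remaining 7 must be deranged: !7 = 1854.
Total: 36 × 1854 = 66744.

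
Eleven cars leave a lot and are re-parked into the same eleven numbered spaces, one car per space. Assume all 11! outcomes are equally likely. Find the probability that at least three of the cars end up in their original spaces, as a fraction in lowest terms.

3205379/39916800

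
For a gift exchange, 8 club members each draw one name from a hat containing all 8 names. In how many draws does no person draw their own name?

By inclusion-exclusion, !8 = Σ (-1)^k · 8!/k! for k=0..8
= 8! - 8!/1! + 8!/2! - 8!/3! + 8!/4! - 8!/5! + 8!/6! - 8!/7! + 8!/8!
= 40320 - 40320 + 20160 - 6720 + 1680 - 336 + 56 - 8 + 1
= 14833

14833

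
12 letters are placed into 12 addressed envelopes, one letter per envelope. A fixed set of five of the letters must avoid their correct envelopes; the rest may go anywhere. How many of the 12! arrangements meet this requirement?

Let A_j be the event that the j-th constrained one is fixed. By inclusion-exclusion over the 5 events:
Σ_{j=0}^{5} (-1)^j C(5,j)(12-j)!
= C(5,0)·12! - C(5,1)·11! + C(5,2)·10! - C(5,3)·9! + C(5,4)·8! - C(5,5)·7!
= 479001600 - 199584000 + 36288000 - 3628800 + 201600 - 5040
= 312273360

312273360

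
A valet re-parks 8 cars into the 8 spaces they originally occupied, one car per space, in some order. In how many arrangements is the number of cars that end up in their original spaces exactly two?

7420

Pick the 2 fixed positions: C(8,2) = 28 ways.
The remaining 6 must be deranged: !6 = 265.
Total: 28 × 265 = 7420.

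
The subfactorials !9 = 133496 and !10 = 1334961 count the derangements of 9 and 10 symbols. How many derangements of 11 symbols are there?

14684570

!11 = (11-1)·(!10 + !9) = 10·(1334961 + 133496) = 10·1468457 = 14684570.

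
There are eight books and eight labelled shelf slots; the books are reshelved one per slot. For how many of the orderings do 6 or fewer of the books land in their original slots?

40319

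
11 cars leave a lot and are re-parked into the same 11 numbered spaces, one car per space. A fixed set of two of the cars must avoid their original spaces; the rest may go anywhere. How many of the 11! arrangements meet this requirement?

33022080

Let A_j be the event that the j-th constrained one is fixed. By inclusion-exclusion over the 2 events:
Σ_{j=0}^{2} (-1)^j C(2,j)(11-j)!
= C(2,0)·11! - C(2,1)·10! + C(2,2)·9!
= 39916800 - 7257600 + 362880
= 33022080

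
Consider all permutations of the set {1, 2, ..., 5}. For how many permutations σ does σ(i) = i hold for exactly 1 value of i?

45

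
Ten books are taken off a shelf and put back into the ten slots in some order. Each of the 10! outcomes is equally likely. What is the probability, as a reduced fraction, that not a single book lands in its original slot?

Favorable outcomes: !10 = 1334961.
Total outcomes: 10! = 3628800.
Probability = 1334961/3628800 = 16481/44800.

16481/44800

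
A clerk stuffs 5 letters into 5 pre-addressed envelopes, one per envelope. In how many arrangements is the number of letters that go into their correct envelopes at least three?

11

# with exactly i fixed is C(5,i)·!(5-i); sum over i=3..5:
  i=3: C(5,3)·!2 = 10·1 = 10
  i=4: C(5,4)·!1 = 5·0 = 0
  i=5: C(5,5)·!0 = 1·1 = 1
Total = 11.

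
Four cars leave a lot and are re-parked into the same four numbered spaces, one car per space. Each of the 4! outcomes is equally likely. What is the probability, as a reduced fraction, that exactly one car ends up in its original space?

1/3

Favorable outcomes: C(4,1)·!3 = 4·2 = 8.
Total outcomes: 4! = 24.
Probability = 8/24 = 1/3.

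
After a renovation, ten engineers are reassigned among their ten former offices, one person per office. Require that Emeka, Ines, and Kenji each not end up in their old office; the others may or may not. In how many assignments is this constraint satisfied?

2656080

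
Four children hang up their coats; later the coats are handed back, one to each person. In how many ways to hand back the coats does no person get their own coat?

9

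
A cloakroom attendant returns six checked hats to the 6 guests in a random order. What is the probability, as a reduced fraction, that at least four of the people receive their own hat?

1/45

Favorable outcomes: Σ_{i≥4} C(6,i)·!(6-i) = 15·1 + 6·0 + 1·1 = 16.
Total outcomes: 6! = 720.
Probability = 16/720 = 1/45.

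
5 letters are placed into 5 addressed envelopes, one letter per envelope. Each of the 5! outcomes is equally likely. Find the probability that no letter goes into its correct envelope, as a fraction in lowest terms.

Favorable outcomes: !5 = 44.
Total outcomes: 5! = 120.
Probability = 44/120 = 11/30.

11/30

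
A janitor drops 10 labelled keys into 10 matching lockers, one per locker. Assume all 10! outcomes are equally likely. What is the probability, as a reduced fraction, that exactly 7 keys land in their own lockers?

1/15120

Favorable outcomes: C(10,7)·!3 = 120·2 = 240.
Total outcomes: 10! = 3628800.
Probability = 240/3628800 = 1/15120.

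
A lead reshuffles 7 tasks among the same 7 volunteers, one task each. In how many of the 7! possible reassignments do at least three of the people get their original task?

407

Sum C(7,i)·!(7-i) for i = 3..7:
  i=3: C(7,3)·!4 = 35·9 = 315
  i=4: C(7,4)·!3 = 35·2 = 70
  i=5: C(7,5)·!2 = 21·1 = 21
  i=6: C(7,6)·!1 = 7·0 = 0
  i=7: C(7,7)·!0 = 1·1 = 1
Total = 407.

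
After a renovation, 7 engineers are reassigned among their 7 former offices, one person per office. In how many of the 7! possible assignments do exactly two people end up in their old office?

924

Pick the 2 fixed positions: C(7,2) = 21 ways.
The remaining 5 must be deranged: !5 = 44.
Total: 21 × 44 = 924.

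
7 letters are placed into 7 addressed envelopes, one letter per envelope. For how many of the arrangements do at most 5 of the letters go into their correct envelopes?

Sum C(7,i)·!(7-i) for i = 0..5:
  i=0: C(7,0)·!7 = 1·1854 = 1854
  i=1: C(7,1)·!6 = 7·265 = 1855
  i=2: C(7,2)·!5 = 21·44 = 924
  i=3: C(7,3)·!4 = 35·9 = 315
  i=4: C(7,4)·!3 = 35·2 = 70
  i=5: C(7,5)·!2 = 21·1 = 21
Total = 5039.

5039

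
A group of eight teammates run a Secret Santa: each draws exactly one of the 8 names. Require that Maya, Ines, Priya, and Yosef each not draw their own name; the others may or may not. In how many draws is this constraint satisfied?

24024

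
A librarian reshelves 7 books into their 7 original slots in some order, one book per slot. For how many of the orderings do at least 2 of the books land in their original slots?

Sum C(7,i)·!(7-i) for i = 2..7:
  i=2: C(7,2)·!5 = 21·44 = 924
  i=3: C(7,3)·!4 = 35·9 = 315
  i=4: C(7,4)·!3 = 35·2 = 70
  i=5: C(7,5)·!2 = 21·1 = 21
  i=6: C(7,6)·!1 = 7·0 = 0
  i=7: C(7,7)·!0 = 1·1 = 1
Total = 1331.

1331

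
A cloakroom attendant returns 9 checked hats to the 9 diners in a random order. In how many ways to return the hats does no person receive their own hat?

133496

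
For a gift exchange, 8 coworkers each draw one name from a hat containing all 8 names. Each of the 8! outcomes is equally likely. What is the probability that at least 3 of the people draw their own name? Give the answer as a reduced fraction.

Favorable outcomes: Σ_{i≥3} C(8,i)·!(8-i) = 56·44 + 70·9 + 56·2 + 28·1 + 8·0 + 1·1 = 3235.
Total outcomes: 8! = 40320.
Probability = 3235/40320 = 647/8064.

647/8064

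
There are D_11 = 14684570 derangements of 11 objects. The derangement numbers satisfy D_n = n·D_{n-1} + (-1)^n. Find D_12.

176214841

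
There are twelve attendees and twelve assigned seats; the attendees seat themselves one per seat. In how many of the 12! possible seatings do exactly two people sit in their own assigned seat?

88107426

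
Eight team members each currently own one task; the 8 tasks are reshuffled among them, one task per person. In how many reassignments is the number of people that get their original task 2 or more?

10655

# with exactly i fixed is C(8,i)·!(8-i); sum over i=2..8:
  i=2: C(8,2)·!6 = 28·265 = 7420
  i=3: C(8,3)·!5 = 56·44 = 2464
  i=4: C(8,4)·!4 = 70·9 = 630
  i=5: C(8,5)·!3 = 56·2 = 112
  i=6: C(8,6)·!2 = 28·1 = 28
  i=7: C(8,7)·!1 = 8·0 = 0
  i=8: C(8,8)·!0 = 1·1 = 1
Total = 10655.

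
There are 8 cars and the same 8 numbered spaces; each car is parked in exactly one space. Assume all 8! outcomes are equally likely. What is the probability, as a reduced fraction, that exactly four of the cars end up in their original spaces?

1/64

Favorable outcomes: C(8,4)·!4 = 70·9 = 630.
Total outcomes: 8! = 40320.
Probability = 630/40320 = 1/64.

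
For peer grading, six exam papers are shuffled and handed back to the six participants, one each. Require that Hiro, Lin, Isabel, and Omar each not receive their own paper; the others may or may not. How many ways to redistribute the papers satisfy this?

Let A_j be the event that the j-th constrained one is fixed. By inclusion-exclusion over the 4 events:
Σ_{j=0}^{4} (-1)^j C(4,j)(6-j)!
= C(4,0)·6! - C(4,1)·5! + C(4,2)·4! - C(4,3)·3! + C(4,4)·2!
= 720 - 480 + 144 - 24 + 2
= 362

362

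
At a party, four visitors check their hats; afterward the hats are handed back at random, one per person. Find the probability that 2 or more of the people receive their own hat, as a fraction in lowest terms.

7/24

Favorable outcomes: Σ_{i≥2} C(4,i)·!(4-i) = 6·1 + 4·0 + 1·1 = 7.
Total outcomes: 4! = 24.
Probability = 7/24 = 7/24.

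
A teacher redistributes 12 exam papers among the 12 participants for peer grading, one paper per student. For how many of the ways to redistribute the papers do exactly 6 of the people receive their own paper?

244860

Pick the 6 fixed positions: C(12,6) = 924 ways.
The remaining 6 must be deranged: !6 = 265.
Total: 924 × 265 = 244860.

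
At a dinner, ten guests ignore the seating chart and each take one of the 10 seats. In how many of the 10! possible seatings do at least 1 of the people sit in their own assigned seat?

2293839

# with exactly i fixed is C(10,i)·!(10-i); sum over i=1..10:
  i=1: C(10,1)·!9 = 10·133496 = 1334960
  i=2: C(10,2)·!8 = 45·14833 = 667485
  i=3: C(10,3)·!7 = 120·1854 = 222480
  i=4: C(10,4)·!6 = 210·265 = 55650
  i=5: C(10,5)·!5 = 252·44 = 11088
  i=6: C(10,6)·!4 = 210·9 = 1890
  i=7: C(10,7)·!3 = 120·2 = 240
  i=8: C(10,8)·!2 = 45·1 = 45
  i=9: C(10,9)·!1 = 10·0 = 0
  i=10: C(10,10)·!0 = 1·1 = 1
Total = 2293839.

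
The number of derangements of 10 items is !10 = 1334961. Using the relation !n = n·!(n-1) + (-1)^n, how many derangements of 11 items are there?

14684570

!11 = 11·1334961 - 1 = 14684570.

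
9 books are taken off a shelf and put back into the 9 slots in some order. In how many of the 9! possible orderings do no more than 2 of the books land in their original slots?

333737

# with exactly i fixed is C(9,i)·!(9-i); sum over i=0..2:
  i=0: C(9,0)·!9 = 1·133496 = 133496
  i=1: C(9,1)·!8 = 9·14833 = 133497
  i=2: C(9,2)·!7 = 36·1854 = 66744
Total = 333737.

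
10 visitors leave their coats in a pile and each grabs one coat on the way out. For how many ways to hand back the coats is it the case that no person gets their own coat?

1334961

Recurrence: !10 = 9·(!9 + !8).
!10 = 9·(133496 + 14833) = 9·148329 = 1334961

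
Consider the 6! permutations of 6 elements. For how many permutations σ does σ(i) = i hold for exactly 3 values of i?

40

Pick the 3 fixed positions: C(6,3) = 20 ways.
The remaining 3 must be deranged: !3 = 2.
Total: 20 × 2 = 40.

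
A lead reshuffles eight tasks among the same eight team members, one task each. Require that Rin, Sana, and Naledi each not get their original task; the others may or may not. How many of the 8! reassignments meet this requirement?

27240

Inclusion-exclusion on the 3 forbidden self-matches:
Σ_{j=0}^{3} (-1)^j C(3,j)(8-j)!
= C(3,0)·8! - C(3,1)·7! + C(3,2)·6! - C(3,3)·5!
= 40320 - 15120 + 2160 - 120
= 27240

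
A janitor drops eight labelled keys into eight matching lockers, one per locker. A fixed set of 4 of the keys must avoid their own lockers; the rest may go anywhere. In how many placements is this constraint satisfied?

24024

Let A_j be the event that the j-th constrained one is fixed. By inclusion-exclusion over the 4 events:
Σ_{j=0}^{4} (-1)^j C(4,j)(8-j)!
= C(4,0)·8! - C(4,1)·7! + C(4,2)·6! - C(4,3)·5! + C(4,4)·4!
= 40320 - 20160 + 4320 - 480 + 24
= 24024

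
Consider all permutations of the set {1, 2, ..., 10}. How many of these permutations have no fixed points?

1334961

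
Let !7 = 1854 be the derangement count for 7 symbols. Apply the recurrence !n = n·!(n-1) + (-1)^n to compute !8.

14833

!8 = 8·1854 + 1 = 14833.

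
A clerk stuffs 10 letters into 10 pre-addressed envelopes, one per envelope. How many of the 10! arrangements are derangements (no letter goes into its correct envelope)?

1334961

The number of derangements of 10 is !10 = Σ_{k=0}^{10} (-1)^k·10!/k!
= 10! - 10!/1! + 10!/2! - 10!/3! + 10!/4! - 10!/5! + 10!/6! - 10!/7! + 10!/8! - 10!/9! + 10!/10!
= 3628800 - 3628800 + 1814400 - 604800 + 151200 - 30240 + 5040 - 720 + 90 - 10 + 1
= 1334961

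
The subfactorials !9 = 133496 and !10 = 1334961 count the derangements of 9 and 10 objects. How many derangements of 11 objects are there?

14684570

!11 = (11-1)·(!10 + !9) = 10·(1334961 + 133496) = 10·1468457 = 14684570.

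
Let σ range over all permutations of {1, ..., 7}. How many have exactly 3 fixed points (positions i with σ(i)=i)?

Pick the 3 fixed positions: C(7,3) = 35 ways.
The remaining 4 must be deranged: !4 = 9.
Total: 35 × 9 = 315.

315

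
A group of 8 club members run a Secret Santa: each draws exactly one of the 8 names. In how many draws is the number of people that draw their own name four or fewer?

40179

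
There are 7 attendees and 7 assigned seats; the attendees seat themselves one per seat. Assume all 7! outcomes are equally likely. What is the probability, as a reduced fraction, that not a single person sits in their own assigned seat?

103/280

Favorable outcomes: !7 = 1854.
Total outcomes: 7! = 5040.
Probability = 1854/5040 = 103/280.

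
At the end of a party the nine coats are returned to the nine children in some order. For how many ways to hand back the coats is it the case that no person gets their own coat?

133496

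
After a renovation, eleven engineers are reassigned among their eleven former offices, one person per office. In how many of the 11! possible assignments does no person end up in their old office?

The number of derangements of 11 is !11 = Σ_{k=0}^{11} (-1)^k·11!/k!
= 11! - 11!/1! + 11!/2! - 11!/3! + 11!/4! - 11!/5! + 11!/6! - 11!/7! + 11!/8! - 11!/9! + 11!/10! - 11!/11!
= 39916800 - 39916800 + 19958400 - 6652800 + 1663200 - 332640 + 55440 - 7920 + 990 - 110 + 11 - 1
= 14684570

14684570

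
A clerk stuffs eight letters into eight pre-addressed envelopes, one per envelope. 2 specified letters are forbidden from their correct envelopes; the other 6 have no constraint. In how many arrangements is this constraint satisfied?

Inclusion-exclusion on the 2 forbidden self-matches:
Σ_{j=0}^{2} (-1)^j C(2,j)(8-j)!
= C(2,0)·8! - C(2,1)·7! + C(2,2)·6!
= 40320 - 10080 + 720
= 30960

30960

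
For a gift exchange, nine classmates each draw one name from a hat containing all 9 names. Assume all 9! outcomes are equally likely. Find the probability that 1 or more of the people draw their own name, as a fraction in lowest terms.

28673/45360

Favorable outcomes: Σ_{i≥1} C(9,i)·!(9-i) = 9·14833 + 36·1854 + 84·265 + 126·44 + 126·9 + 84·2 + 36·1 + 9·0 + 1·1 = 229384.
Total outcomes: 9! = 362880.
Probability = 229384/362880 = 28673/45360.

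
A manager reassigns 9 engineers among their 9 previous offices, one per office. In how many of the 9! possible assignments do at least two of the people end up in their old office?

# with exactly i fixed is C(9,i)·!(9-i); sum over i=2..9:
  i=2: C(9,2)·!7 = 36·1854 = 66744
  i=3: C(9,3)·!6 = 84·265 = 22260
  i=4: C(9,4)·!5 = 126·44 = 5544
  i=5: C(9,5)·!4 = 126·9 = 1134
  i=6: C(9,6)·!3 = 84·2 = 168
  i=7: C(9,7)·!2 = 36·1 = 36
  i=8: C(9,8)·!1 = 9·0 = 0
  i=9: C(9,9)·!0 = 1·1 = 1
Total = 95887.

95887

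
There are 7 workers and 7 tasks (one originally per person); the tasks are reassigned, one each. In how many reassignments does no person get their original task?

1854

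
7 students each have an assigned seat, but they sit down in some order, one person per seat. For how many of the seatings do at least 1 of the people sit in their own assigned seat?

# with exactly i fixed is C(7,i)·!(7-i); sum over i=1..7:
  i=1: C(7,1)·!6 = 7·265 = 1855
  i=2: C(7,2)·!5 = 21·44 = 924
  i=3: C(7,3)·!4 = 35·9 = 315
  i=4: C(7,4)·!3 = 35·2 = 70
  i=5: C(7,5)·!2 = 21·1 = 21
  i=6: C(7,6)·!1 = 7·0 = 0
  i=7: C(7,7)·!0 = 1·1 = 1
Total = 3186.

3186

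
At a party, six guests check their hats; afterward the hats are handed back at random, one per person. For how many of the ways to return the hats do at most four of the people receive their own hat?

719

Sum C(6,i)·!(6-i) for i = 0..4:
  i=0: C(6,0)·!6 = 1·265 = 265
  i=1: C(6,1)·!5 = 6·44 = 264
  i=2: C(6,2)·!4 = 15·9 = 135
  i=3: C(6,3)·!3 = 20·2 = 40
  i=4: C(6,4)·!2 = 15·1 = 15
Total = 719.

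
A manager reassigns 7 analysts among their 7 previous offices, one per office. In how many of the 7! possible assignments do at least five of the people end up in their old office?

Sum C(7,i)·!(7-i) for i = 5..7:
  i=5: C(7,5)·!2 = 21·1 = 21
  i=6: C(7,6)·!1 = 7·0 = 0
  i=7: C(7,7)·!0 = 1·1 = 1
Total = 22.

22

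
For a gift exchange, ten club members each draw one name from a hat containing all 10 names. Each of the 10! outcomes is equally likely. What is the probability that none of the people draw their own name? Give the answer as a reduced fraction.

16481/44800

Favorable outcomes: !10 = 1334961.
Total outcomes: 10! = 3628800.
Probability = 1334961/3628800 = 16481/44800.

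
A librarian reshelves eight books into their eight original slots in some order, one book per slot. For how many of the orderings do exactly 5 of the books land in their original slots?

Choose which 5 of the 8 are fixed: C(8,5) = 56.
The other 3 form a derangement: !3 = 2.
Total: 56 × 2 = 112.

112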